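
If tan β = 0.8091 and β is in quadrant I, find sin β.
sin β = 0.629 (using tan²β + 1 = sec²β)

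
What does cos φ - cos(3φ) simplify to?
cos φ - cos(3φ) = 2 sin(2φ) sin φ (using Sum-to-product)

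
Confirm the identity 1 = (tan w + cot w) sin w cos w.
RHS = (sin w/cos w + cos w/sin w) sin w cos w = ((sin²w + cos²w)/(sin w cos w)) · sin w cos w = sin²w + cos²w = 1 = LHS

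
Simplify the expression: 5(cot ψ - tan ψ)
5(cot ψ - tan ψ) = 5(2 cot(2ψ)) (using Double angle)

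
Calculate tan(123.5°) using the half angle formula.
tan(123.5°) = sin 247° / (1 + cos 247°) = -1.511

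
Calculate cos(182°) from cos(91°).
cos(182°) = cos²91° - sin²91° = -0.9994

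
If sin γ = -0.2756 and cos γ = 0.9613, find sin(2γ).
sin(2γ) = 2 sin γ cos γ = -0.5299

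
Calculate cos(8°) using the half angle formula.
cos(8°) = √((1 + cos 16°)/2) = 0.9903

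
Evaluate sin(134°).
sin(134°) = 0.7193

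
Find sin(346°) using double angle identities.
sin(346°) = 2 sin 173° cos 173° = -0.2419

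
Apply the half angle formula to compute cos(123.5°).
cos(123.5°) = -√((1 + cos 247°)/2) = -0.5519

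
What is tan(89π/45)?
tan(89π/45) = -0.06993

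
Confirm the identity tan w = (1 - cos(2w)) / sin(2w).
RHS = 2sin²w / (2 sin w cos w) = sin w/cos w = tan w = LHS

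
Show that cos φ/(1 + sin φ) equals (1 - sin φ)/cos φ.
RHS = (1 - sin φ)(1 + sin φ) / (cos φ(1 + sin φ)) = (1 - sin²φ) / (cos φ(1 + sin φ)) = cos²φ / (cos φ(1 + sin φ)) = cos φ/(1 + sin φ) = LHS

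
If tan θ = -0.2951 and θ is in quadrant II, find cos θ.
cos θ = -0.9591 (using tan²θ + 1 = sec²θ)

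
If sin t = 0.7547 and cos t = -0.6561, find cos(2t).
cos(2t) = cos²t - sin²t = -0.1391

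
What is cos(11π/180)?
cos(11π/180) = 0.9816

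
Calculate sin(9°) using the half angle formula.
sin(9°) = √((1 - cos 18°)/2) = 0.1564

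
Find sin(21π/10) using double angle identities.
sin(21π/10) = 2 sin 21π/20 cos 21π/20 = 0.309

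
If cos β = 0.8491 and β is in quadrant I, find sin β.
sin β = 0.5282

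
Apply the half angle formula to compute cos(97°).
cos(97°) = -√((1 + cos 194°)/2) = -0.1219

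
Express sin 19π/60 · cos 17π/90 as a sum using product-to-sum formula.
sin 19π/60 cos 17π/90 = (1/2)[sin(19π/60+17π/90) + sin(19π/60-17π/90)]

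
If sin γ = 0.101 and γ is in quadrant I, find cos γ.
cos γ = 0.9949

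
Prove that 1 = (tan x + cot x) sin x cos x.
RHS = (sin x/cos x + cos x/sin x) sin x cos x = ((sin²x + cos²x)/(sin x cos x)) · sin x cos x = sin²x + cos²x = 1 = LHS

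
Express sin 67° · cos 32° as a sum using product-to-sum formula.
sin 67° cos 32° = (1/2)[sin(67°+32°) + sin(67°-32°)]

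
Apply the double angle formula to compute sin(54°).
sin(54°) = 2 sin 27° cos 27° = 0.809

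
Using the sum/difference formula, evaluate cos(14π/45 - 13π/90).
cos(14π/45 - 13π/90) = cos 14π/45 cos 13π/90 + sin 14π/45 sin 13π/90 = √3/2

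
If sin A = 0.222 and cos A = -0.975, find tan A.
tan A = sin A / cos A = -0.2277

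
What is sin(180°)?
sin(180°) = 0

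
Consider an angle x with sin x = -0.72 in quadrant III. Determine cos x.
cos x = ±√(1 - sin²x) = -0.694 (negative in QIII)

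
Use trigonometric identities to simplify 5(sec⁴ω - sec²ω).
5(sec⁴ω - sec²ω) = 5(tan⁴ω + tan²ω) (using Pythagorean)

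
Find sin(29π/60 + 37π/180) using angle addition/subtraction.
sin(29π/60 + 37π/180) = sin 29π/60 cos 37π/180 + cos 29π/60 sin 37π/180 = 0.829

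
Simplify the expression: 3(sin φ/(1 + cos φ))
3(sin φ/(1 + cos φ)) = 3(tan(φ/2)) (using Half angle)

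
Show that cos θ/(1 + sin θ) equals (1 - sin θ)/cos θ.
RHS = (1 - sin θ)(1 + sin θ) / (cos θ(1 + sin θ)) = (1 - sin²θ) / (cos θ(1 + sin θ)) = cos²θ / (cos θ(1 + sin θ)) = cos θ/(1 + sin θ) = LHS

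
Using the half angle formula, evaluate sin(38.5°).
sin(38.5°) = √((1 - cos 77°)/2) = 0.6225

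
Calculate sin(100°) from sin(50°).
sin(100°) = 2 sin 50° cos 50° = 0.9848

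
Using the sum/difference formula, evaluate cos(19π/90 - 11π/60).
cos(19π/90 - 11π/60) = cos 19π/90 cos 11π/60 + sin 19π/90 sin 11π/60 = 0.9962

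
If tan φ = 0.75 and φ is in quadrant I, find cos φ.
cos φ = 0.8 (using tan²φ + 1 = sec²φ)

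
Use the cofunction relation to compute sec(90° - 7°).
sec(90° - 7°) = csc(7°) = 8.206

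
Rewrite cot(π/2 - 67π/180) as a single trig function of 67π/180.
cot(π/2 - 67π/180) = tan(67π/180)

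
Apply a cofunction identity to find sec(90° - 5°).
sec(90° - 5°) = csc(5°) = 11.47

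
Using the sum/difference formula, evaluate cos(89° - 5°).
cos(89° - 5°) = cos 89° cos 5° + sin 89° sin 5° = 0.1045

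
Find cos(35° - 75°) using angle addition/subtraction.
cos(35° - 75°) = cos 35° cos 75° + sin 35° sin 75° = 0.766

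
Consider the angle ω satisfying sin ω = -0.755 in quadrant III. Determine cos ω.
cos ω = ±√(1 - sin²ω) = -0.6557 (negative in QIII)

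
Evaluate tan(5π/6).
tan(5π/6) = -√3/3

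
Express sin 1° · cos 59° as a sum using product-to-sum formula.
sin 1° cos 59° = (1/2)[sin(1°+59°) + sin(1°-59°)]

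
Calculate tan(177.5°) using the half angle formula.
tan(177.5°) = sin 355° / (1 + cos 355°) = -0.04366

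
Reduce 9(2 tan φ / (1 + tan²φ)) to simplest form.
9(2 tan φ / (1 + tan²φ)) = 9(sin(2φ)) (using Double angle)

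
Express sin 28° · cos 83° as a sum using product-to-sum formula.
sin 28° cos 83° = (1/2)[sin(28°+83°) + sin(28°-83°)]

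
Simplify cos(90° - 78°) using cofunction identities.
cos(90° - 78°) = sin(78°)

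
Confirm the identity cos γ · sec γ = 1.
LHS = cos γ · (1/cos γ) = 1 = RHS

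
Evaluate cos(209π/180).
cos(209π/180) = -0.8746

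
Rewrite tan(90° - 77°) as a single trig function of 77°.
tan(90° - 77°) = cot(77°)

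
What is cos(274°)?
cos(274°) = 0.06976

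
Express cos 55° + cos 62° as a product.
cos 55° + cos 62° = 2 cos(58.5°) cos(-3.5°)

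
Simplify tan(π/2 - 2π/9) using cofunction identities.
tan(π/2 - 2π/9) = cot(2π/9)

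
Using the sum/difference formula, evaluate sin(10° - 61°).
sin(10° - 61°) = sin 10° cos 61° - cos 10° sin 61° = -0.7771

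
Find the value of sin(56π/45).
sin(56π/45) = -0.6947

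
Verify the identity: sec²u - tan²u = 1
LHS = 1/cos²u - sin²u/cos²u = (1 - sin²u)/cos²u = cos²u/cos²u = 1 = RHS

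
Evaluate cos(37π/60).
cos(37π/60) = -0.3584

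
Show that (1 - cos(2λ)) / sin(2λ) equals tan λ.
LHS = 2sin²λ / (2 sin λ cos λ) = sin λ/cos λ = tan λ = RHS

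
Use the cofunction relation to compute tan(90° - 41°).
tan(90° - 41°) = cot(41°) = 1.15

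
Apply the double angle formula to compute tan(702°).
tan(702°) = 2 tan 351° / (1 - tan²351°) = -0.3249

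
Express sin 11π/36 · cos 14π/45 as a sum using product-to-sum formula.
sin 11π/36 cos 14π/45 = (1/2)[sin(11π/36+14π/45) + sin(11π/36-14π/45)]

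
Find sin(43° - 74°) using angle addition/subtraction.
sin(43° - 74°) = sin 43° cos 74° - cos 43° sin 74° = -0.515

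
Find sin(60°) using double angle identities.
sin(60°) = 2 sin 30° cos 30° = √3/2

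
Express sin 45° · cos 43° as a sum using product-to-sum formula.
sin 45° cos 43° = (1/2)[sin(45°+43°) + sin(45°-43°)]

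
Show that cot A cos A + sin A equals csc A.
LHS = cos²A/sin A + sin A = (cos²A + sin²A)/sin A = 1/sin A = csc A = RHS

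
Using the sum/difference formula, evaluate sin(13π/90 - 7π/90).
sin(13π/90 - 7π/90) = sin 13π/90 cos 7π/90 - cos 13π/90 sin 7π/90 = 0.2079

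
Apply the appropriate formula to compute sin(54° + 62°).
sin(54° + 62°) = sin 54° cos 62° + cos 54° sin 62° = 0.8988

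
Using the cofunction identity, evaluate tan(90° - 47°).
tan(90° - 47°) = cot(47°) = 0.9325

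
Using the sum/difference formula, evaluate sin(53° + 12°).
sin(53° + 12°) = sin 53° cos 12° + cos 53° sin 12° = 0.9063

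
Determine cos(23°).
cos(23°) = 0.9205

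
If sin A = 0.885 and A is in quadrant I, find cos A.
cos A = 0.4656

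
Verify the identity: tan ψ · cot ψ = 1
LHS = (sin ψ/cos ψ) · (cos ψ/sin ψ) = 1 = RHS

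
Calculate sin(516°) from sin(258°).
sin(516°) = 2 sin 258° cos 258° = 0.4067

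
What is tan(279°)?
tan(279°) = -6.314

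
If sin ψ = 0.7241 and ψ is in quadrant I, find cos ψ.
cos ψ = 0.6897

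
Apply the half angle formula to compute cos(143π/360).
cos(143π/360) = √((1 + cos 143π/180)/2) = 0.3173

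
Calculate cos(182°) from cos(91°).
cos(182°) = 1 - 2sin²91° = -0.9994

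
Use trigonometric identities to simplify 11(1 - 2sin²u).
11(1 - 2sin²u) = 11(cos(2u)) (using Double angle)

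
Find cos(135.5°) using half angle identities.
cos(135.5°) = -√((1 + cos 271°)/2) = -0.7133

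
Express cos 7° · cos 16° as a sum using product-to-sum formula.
cos 7° cos 16° = (1/2)[cos(7°-16°) + cos(7°+16°)]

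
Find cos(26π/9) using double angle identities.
cos(26π/9) = cos²13π/9 - sin²13π/9 = -0.9397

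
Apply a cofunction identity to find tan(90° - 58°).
tan(90° - 58°) = cot(58°) = 0.6249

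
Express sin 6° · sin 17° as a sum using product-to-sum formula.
sin 6° sin 17° = (1/2)[cos(6°-17°) - cos(6°+17°)]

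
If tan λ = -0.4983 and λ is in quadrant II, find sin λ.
sin λ = 0.446 (using tan²λ + 1 = sec²λ)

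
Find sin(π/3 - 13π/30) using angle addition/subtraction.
sin(π/3 - 13π/30) = sin π/3 cos 13π/30 - cos π/3 sin 13π/30 = -0.309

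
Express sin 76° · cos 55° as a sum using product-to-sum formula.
sin 76° cos 55° = (1/2)[sin(76°+55°) + sin(76°-55°)]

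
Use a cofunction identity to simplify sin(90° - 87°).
sin(90° - 87°) = cos(87°)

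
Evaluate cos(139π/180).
cos(139π/180) = -0.7547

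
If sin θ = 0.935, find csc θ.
csc θ = 1/sin θ = 1.07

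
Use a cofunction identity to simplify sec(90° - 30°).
sec(90° - 30°) = csc(30°)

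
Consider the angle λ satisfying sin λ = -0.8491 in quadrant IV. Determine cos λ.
cos λ = √(1 - sin²λ) = 0.5282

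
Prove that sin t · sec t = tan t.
LHS = sin t · (1/cos t) = sin t/cos t = tan t = RHS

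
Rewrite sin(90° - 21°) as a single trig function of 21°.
sin(90° - 21°) = cos(21°)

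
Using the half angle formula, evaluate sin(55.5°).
sin(55.5°) = √((1 - cos 111°)/2) = 0.8241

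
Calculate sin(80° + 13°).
sin(80° + 13°) = sin 80° cos 13° + cos 80° sin 13° = 0.9986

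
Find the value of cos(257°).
cos(257°) = -0.225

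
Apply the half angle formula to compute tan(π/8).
tan(π/8) = sin π/4 / (1 + cos π/4) = √2-1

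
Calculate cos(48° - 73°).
cos(48° - 73°) = cos 48° cos 73° + sin 48° sin 73° = 0.9063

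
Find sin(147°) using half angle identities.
sin(147°) = √((1 - cos 294°)/2) = 0.5446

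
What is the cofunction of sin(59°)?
sin(59°) = cos(90° - 59°) = cos(31°)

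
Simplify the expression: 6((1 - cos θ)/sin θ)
6((1 - cos θ)/sin θ) = 6(tan(θ/2)) (using Half angle)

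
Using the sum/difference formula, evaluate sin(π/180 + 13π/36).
sin(π/180 + 13π/36) = sin π/180 cos 13π/36 + cos π/180 sin 13π/36 = 0.9135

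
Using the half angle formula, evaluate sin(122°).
sin(122°) = √((1 - cos 244°)/2) = 0.848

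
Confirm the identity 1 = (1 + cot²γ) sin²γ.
RHS = csc²γ · sin²γ = (1/sin²γ) · sin²γ = 1 = LHS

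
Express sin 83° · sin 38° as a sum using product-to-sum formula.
sin 83° sin 38° = (1/2)[cos(83°-38°) - cos(83°+38°)]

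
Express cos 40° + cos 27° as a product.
cos 40° + cos 27° = 2 cos(33.5°) cos(6.5°)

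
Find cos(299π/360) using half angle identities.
cos(299π/360) = -√((1 + cos 299π/180)/2) = -0.8616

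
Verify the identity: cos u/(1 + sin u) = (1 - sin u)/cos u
RHS = (1 - sin u)(1 + sin u) / (cos u(1 + sin u)) = (1 - sin²u) / (cos u(1 + sin u)) = cos²u / (cos u(1 + sin u)) = cos u/(1 + sin u) = LHS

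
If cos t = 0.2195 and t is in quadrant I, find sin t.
sin t = 0.9756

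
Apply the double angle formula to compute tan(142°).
tan(142°) = 2 tan 71° / (1 - tan²71°) = -0.7813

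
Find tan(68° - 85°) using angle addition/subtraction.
tan(68° - 85°) = (tan 68° - tan 85°)/(1 + tan 68° tan 85°) = -0.3057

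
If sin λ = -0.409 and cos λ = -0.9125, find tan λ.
tan λ = sin λ / cos λ = 0.4482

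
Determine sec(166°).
sec(166°) = -1.031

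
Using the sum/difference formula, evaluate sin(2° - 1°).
sin(2° - 1°) = sin 2° cos 1° - cos 2° sin 1° = 0.01745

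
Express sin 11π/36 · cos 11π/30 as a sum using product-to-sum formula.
sin 11π/36 cos 11π/30 = (1/2)[sin(11π/36+11π/30) + sin(11π/36-11π/30)]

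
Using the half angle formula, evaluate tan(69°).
tan(69°) = sin 138° / (1 + cos 138°) = 2.605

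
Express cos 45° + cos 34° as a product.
cos 45° + cos 34° = 2 cos(39.5°) cos(5.5°)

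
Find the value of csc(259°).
csc(259°) = -1.019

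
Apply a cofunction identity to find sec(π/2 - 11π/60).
sec(π/2 - 11π/60) = csc(11π/60) = 1.836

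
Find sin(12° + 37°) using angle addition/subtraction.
sin(12° + 37°) = sin 12° cos 37° + cos 12° sin 37° = 0.7547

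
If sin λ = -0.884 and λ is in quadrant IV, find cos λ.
cos λ = 0.4675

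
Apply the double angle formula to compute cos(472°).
cos(472°) = 1 - 2sin²236° = -0.3746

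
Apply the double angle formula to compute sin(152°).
sin(152°) = 2 sin 76° cos 76° = 0.4695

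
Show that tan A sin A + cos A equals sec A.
LHS = sin²A/cos A + cos A = (sin²A + cos²A)/cos A = 1/cos A = sec A = RHS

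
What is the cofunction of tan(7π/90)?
tan(7π/90) = cot(π/2 - 7π/90) = cot(19π/45)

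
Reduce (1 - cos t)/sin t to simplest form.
(1 - cos t)/sin t = tan(t/2) (using Half angle)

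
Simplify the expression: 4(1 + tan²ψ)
4(1 + tan²ψ) = 4(sec²ψ) (using Pythagorean identity)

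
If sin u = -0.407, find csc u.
csc u = 1/sin u = -2.457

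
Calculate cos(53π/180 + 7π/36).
cos(53π/180 + 7π/36) = cos 53π/180 cos 7π/36 - sin 53π/180 sin 7π/36 = 0.0349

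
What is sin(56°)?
sin(56°) = 0.829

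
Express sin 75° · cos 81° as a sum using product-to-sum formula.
sin 75° cos 81° = (1/2)[sin(75°+81°) + sin(75°-81°)]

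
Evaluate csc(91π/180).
csc(91π/180) = 1.0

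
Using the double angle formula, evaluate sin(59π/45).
sin(59π/45) = 2 sin 59π/90 cos 59π/90 = -0.829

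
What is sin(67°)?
sin(67°) = 0.9205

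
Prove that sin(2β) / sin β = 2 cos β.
LHS = 2 sin β cos β / sin β = 2 cos β = RHS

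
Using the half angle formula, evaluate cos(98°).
cos(98°) = -√((1 + cos 196°)/2) = -0.1392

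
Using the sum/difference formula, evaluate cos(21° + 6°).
cos(21° + 6°) = cos 21° cos 6° - sin 21° sin 6° = 0.891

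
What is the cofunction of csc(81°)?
csc(81°) = sec(90° - 81°) = sec(9°)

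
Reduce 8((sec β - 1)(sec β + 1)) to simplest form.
8((sec β - 1)(sec β + 1)) = 8(tan²β) (using Diff. of squares)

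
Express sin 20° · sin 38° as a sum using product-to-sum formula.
sin 20° sin 38° = (1/2)[cos(20°-38°) - cos(20°+38°)]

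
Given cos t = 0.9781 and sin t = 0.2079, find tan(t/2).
tan(t/2) = sin t / (1 + cos t) = 0.1051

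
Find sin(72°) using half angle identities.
sin(72°) = √((1 - cos 144°)/2) = 0.9511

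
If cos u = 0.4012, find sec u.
sec u = 1/cos u = 2.493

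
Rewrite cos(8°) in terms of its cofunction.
cos(8°) = sin(90° - 8°) = sin(82°)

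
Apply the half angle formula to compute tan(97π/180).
tan(97π/180) = sin 97π/90 / (1 + cos 97π/90) = -8.144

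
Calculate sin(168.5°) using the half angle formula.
sin(168.5°) = √((1 - cos 337°)/2) = 0.1994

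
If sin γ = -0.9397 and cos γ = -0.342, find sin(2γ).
sin(2γ) = 2 sin γ cos γ = 0.6428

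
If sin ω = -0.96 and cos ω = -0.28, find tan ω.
tan ω = sin ω / cos ω = 3.429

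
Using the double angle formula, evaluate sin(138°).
sin(138°) = 2 sin 69° cos 69° = 0.6691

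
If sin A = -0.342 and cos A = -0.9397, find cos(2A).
cos(2A) = cos²A - sin²A = 0.7661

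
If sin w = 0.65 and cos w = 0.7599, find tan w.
tan w = sin w / cos w = 0.8554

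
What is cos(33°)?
cos(33°) = 0.8387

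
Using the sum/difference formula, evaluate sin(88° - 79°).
sin(88° - 79°) = sin 88° cos 79° - cos 88° sin 79° = 0.1564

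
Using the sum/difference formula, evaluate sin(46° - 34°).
sin(46° - 34°) = sin 46° cos 34° - cos 46° sin 34° = 0.2079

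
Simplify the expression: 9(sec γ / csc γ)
9(sec γ / csc γ) = 9(tan γ) (using Reciprocal identities)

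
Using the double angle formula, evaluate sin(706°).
sin(706°) = 2 sin 353° cos 353° = -0.2419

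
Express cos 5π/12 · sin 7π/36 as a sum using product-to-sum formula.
cos 5π/12 sin 7π/36 = (1/2)[sin(5π/12+7π/36) - sin(5π/12-7π/36)]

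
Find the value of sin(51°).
sin(51°) = 0.7771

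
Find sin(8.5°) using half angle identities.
sin(8.5°) = √((1 - cos 17°)/2) = 0.1478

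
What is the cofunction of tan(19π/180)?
tan(19π/180) = cot(π/2 - 19π/180) = cot(71π/180)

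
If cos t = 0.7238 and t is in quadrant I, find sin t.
sin t = 0.69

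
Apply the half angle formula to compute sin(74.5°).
sin(74.5°) = √((1 - cos 149°)/2) = 0.9636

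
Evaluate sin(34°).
sin(34°) = 0.5592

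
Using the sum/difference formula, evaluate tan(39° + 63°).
tan(39° + 63°) = (tan 39° + tan 63°)/(1 - tan 39° tan 63°) = -4.705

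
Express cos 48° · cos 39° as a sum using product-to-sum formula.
cos 48° cos 39° = (1/2)[cos(48°-39°) + cos(48°+39°)]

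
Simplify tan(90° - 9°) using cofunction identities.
tan(90° - 9°) = cot(9°)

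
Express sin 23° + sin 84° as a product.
sin 23° + sin 84° = 2 sin(53.5°) cos(-30.5°)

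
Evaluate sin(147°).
sin(147°) = 0.5446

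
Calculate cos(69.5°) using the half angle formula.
cos(69.5°) = √((1 + cos 139°)/2) = 0.3502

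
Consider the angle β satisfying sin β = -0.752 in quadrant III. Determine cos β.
cos β = ±√(1 - sin²β) = -0.6592 (negative in QIII)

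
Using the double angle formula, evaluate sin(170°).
sin(170°) = 2 sin 85° cos 85° = 0.1736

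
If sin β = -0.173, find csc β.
csc β = 1/sin β = -5.78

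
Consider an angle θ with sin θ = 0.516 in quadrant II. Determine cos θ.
cos θ = ±√(1 - sin²θ) = -0.8566 (negative in QII)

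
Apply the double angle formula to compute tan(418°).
tan(418°) = 2 tan 209° / (1 - tan²209°) = 1.6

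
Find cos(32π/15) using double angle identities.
cos(32π/15) = cos²16π/15 - sin²16π/15 = 0.9135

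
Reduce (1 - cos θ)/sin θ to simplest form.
(1 - cos θ)/sin θ = tan(θ/2) (using Half angle)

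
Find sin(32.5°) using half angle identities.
sin(32.5°) = √((1 - cos 65°)/2) = 0.5373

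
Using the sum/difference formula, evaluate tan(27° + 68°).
tan(27° + 68°) = (tan 27° + tan 68°)/(1 - tan 27° tan 68°) = -11.43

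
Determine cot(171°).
cot(171°) = -6.314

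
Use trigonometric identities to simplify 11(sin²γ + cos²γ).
11(sin²γ + cos²γ) = 11 (using Pythagorean identity)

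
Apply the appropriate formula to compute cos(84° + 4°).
cos(84° + 4°) = cos 84° cos 4° - sin 84° sin 4° = 0.0349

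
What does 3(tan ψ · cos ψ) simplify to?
3(tan ψ · cos ψ) = 3(sin ψ) (using Quotient identity)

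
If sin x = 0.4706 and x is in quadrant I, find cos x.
cos x = 0.8823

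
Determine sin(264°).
sin(264°) = -0.9945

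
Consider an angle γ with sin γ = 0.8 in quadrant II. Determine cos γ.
cos γ = ±√(1 - sin²γ) = -0.6 (negative in QII)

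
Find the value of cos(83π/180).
cos(83π/180) = 0.1219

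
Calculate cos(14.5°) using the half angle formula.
cos(14.5°) = √((1 + cos 29°)/2) = 0.9681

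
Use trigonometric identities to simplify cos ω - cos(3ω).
cos ω - cos(3ω) = 2 sin(2ω) sin ω (using Sum-to-product)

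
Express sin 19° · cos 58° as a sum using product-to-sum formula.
sin 19° cos 58° = (1/2)[sin(19°+58°) + sin(19°-58°)]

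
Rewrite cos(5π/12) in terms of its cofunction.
cos(5π/12) = sin(π/2 - 5π/12) = sin(π/12)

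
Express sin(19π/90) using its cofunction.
sin(19π/90) = cos(π/2 - 19π/90) = cos(13π/45)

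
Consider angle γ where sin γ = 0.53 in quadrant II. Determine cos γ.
cos γ = ±√(1 - sin²γ) = -0.848 (negative in QII)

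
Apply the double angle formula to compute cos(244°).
cos(244°) = cos²122° - sin²122° = -0.4384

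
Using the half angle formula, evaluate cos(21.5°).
cos(21.5°) = √((1 + cos 43°)/2) = 0.9304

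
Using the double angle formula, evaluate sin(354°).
sin(354°) = 2 sin 177° cos 177° = -0.1045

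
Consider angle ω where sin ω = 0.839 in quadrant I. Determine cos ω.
cos ω = √(1 - sin²ω) = 0.5441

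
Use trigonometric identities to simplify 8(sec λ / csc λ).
8(sec λ / csc λ) = 8(tan λ) (using Reciprocal identities)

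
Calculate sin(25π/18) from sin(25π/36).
sin(25π/18) = 2 sin 25π/36 cos 25π/36 = -0.9397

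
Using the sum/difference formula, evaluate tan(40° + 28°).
tan(40° + 28°) = (tan 40° + tan 28°)/(1 - tan 40° tan 28°) = 2.475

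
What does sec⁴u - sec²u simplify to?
sec⁴u - sec²u = tan⁴u + tan²u (using Pythagorean)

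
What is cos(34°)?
cos(34°) = 0.829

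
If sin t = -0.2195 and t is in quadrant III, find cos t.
cos t = -0.9756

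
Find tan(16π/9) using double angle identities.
tan(16π/9) = 2 tan 8π/9 / (1 - tan²8π/9) = -0.8391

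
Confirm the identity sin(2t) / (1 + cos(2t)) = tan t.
LHS = 2 sin t cos t / (2cos²t) = sin t/cos t = tan t = RHS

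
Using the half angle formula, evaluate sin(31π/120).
sin(31π/120) = √((1 - cos 31π/60)/2) = 0.7254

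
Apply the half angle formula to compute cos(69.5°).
cos(69.5°) = √((1 + cos 139°)/2) = 0.3502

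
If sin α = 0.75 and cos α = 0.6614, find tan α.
tan α = sin α / cos α = 1.134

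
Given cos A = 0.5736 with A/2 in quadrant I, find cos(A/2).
cos(A/2) = ±√((1 + cos A)/2); positive since A/2 ∈ QI, so cos(A/2) = 0.887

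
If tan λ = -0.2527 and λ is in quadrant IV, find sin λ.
sin λ = -0.245 (using tan²λ + 1 = sec²λ)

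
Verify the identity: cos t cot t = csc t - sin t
RHS = 1/sin t - sin t = (1 - sin²t)/sin t = cos²t/sin t = cos t · (cos t/sin t) = cos t cot t = LHS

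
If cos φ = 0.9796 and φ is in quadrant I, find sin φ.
sin φ = 0.201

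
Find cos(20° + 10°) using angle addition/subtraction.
cos(20° + 10°) = cos 20° cos 10° - sin 20° sin 10° = √3/2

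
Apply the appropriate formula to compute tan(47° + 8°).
tan(47° + 8°) = (tan 47° + tan 8°)/(1 - tan 47° tan 8°) = 1.428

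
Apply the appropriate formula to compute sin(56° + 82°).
sin(56° + 82°) = sin 56° cos 82° + cos 56° sin 82° = 0.6691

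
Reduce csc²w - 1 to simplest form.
csc²w - 1 = cot²w (using Pythagorean identity)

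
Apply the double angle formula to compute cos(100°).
cos(100°) = cos²50° - sin²50° = -0.1736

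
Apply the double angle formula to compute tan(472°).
tan(472°) = 2 tan 236° / (1 - tan²236°) = -2.475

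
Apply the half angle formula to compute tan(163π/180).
tan(163π/180) = sin 163π/90 / (1 + cos 163π/90) = -0.3057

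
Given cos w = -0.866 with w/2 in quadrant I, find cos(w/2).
cos(w/2) = ±√((1 + cos w)/2); positive since w/2 ∈ QI, so cos(w/2) = 0.2588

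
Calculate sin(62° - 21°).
sin(62° - 21°) = sin 62° cos 21° - cos 62° sin 21° = 0.6561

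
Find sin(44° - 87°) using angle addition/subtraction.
sin(44° - 87°) = sin 44° cos 87° - cos 44° sin 87° = -0.682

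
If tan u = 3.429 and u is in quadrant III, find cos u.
cos u = -0.28 (using tan²u + 1 = sec²u)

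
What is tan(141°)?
tan(141°) = -0.8098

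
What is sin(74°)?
sin(74°) = 0.9613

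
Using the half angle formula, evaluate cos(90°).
cos(90°) = √((1 + cos 180°)/2) = 0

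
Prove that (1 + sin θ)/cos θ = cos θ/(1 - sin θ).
LHS = (1 + sin θ)(1 - sin θ) / (cos θ(1 - sin θ)) = (1 - sin²θ) / (cos θ(1 - sin θ)) = cos²θ / (cos θ(1 - sin θ)) = cos θ/(1 - sin θ) = RHS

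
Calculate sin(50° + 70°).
sin(50° + 70°) = sin 50° cos 70° + cos 50° sin 70° = √3/2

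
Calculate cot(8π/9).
cot(8π/9) = -2.747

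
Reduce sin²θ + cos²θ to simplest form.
sin²θ + cos²θ = 1 (using Pythagorean identity)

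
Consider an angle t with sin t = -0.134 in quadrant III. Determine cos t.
cos t = ±√(1 - sin²t) = -0.991 (negative in QIII)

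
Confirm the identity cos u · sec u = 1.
LHS = cos u · (1/cos u) = 1 = RHS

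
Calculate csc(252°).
csc(252°) = -1.051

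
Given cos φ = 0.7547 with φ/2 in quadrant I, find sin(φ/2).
sin(φ/2) = ±√((1 - cos φ)/2); positive since φ/2 ∈ QI, so sin(φ/2) = 0.3502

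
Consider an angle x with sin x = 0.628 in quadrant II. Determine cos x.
cos x = ±√(1 - sin²x) = -0.7782 (negative in QII)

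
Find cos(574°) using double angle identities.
cos(574°) = cos²287° - sin²287° = -0.829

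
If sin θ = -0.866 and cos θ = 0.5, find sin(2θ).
sin(2θ) = 2 sin θ cos θ = -0.866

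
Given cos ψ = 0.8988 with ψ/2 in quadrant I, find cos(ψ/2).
cos(ψ/2) = ±√((1 + cos ψ)/2); positive since ψ/2 ∈ QI, so cos(ψ/2) = 0.9744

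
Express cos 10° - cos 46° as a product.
cos 10° - cos 46° = -2 sin(28°) sin(-18°)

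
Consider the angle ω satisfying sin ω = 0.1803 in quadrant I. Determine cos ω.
cos ω = √(1 - sin²ω) = 0.9836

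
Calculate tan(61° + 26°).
tan(61° + 26°) = (tan 61° + tan 26°)/(1 - tan 61° tan 26°) = 19.08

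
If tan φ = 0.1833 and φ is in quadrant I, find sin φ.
sin φ = 0.1803 (using tan²φ + 1 = sec²φ)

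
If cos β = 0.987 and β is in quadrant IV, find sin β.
sin β = -0.1607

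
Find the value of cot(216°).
cot(216°) = 1.376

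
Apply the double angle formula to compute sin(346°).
sin(346°) = 2 sin 173° cos 173° = -0.2419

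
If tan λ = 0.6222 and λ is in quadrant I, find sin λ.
sin λ = 0.5283 (using tan²λ + 1 = sec²λ)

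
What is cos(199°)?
cos(199°) = -0.9455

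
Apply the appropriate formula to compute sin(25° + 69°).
sin(25° + 69°) = sin 25° cos 69° + cos 25° sin 69° = 0.9976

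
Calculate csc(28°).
csc(28°) = 2.13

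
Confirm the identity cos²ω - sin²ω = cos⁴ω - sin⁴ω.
RHS = (cos²ω - sin²ω)(cos²ω + sin²ω) = (cos²ω - sin²ω) · 1 = cos²ω - sin²ω = LHS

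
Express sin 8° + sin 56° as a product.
sin 8° + sin 56° = 2 sin(32°) cos(-24°)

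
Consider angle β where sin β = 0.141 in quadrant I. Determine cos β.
cos β = √(1 - sin²β) = 0.99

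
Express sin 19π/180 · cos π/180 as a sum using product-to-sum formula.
sin 19π/180 cos π/180 = (1/2)[sin(19π/180+π/180) + sin(19π/180-π/180)]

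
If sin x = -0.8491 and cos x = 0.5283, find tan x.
tan x = sin x / cos x = -1.607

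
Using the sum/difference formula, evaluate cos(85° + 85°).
cos(85° + 85°) = cos 85° cos 85° - sin 85° sin 85° = -0.9848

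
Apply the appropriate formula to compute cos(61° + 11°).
cos(61° + 11°) = cos 61° cos 11° - sin 61° sin 11° = 0.309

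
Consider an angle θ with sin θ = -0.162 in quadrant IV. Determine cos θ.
cos θ = √(1 - sin²θ) = 0.9868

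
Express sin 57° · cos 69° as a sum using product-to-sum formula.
sin 57° cos 69° = (1/2)[sin(57°+69°) + sin(57°-69°)]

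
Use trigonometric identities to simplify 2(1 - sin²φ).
2(1 - sin²φ) = 2(cos²φ) (using Pythagorean identity)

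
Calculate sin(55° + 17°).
sin(55° + 17°) = sin 55° cos 17° + cos 55° sin 17° = 0.9511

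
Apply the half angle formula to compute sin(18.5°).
sin(18.5°) = √((1 - cos 37°)/2) = 0.3173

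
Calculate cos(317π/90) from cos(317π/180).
cos(317π/90) = cos²317π/180 - sin²317π/180 = 0.06976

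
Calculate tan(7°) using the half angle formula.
tan(7°) = sin 14° / (1 + cos 14°) = 0.1228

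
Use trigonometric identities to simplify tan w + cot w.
tan w + cot w = sec w csc w (using Quotient identities)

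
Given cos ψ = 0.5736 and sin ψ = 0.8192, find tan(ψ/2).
tan(ψ/2) = sin ψ / (1 + cos ψ) = 0.5206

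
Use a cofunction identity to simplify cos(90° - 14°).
cos(90° - 14°) = sin(14°)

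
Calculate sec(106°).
sec(106°) = -3.628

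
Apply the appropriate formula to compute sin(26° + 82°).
sin(26° + 82°) = sin 26° cos 82° + cos 26° sin 82° = 0.9511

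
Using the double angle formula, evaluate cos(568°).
cos(568°) = cos²284° - sin²284° = -0.8829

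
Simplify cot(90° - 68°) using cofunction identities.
cot(90° - 68°) = tan(68°)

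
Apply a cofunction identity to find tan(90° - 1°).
tan(90° - 1°) = cot(1°) = 57.29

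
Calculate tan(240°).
tan(240°) = √3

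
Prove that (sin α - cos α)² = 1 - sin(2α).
LHS = sin²α - 2 sin α cos α + cos²α = (sin²α + cos²α) - 2 sin α cos α = 1 - sin(2α) = RHS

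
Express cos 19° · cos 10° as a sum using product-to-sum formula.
cos 19° cos 10° = (1/2)[cos(19°-10°) + cos(19°+10°)]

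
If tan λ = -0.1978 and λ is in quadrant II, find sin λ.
sin λ = 0.194 (using tan²λ + 1 = sec²λ)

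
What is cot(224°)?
cot(224°) = 1.036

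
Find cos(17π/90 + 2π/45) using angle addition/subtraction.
cos(17π/90 + 2π/45) = cos 17π/90 cos 2π/45 - sin 17π/90 sin 2π/45 = 0.7431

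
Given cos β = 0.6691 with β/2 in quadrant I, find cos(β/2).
cos(β/2) = ±√((1 + cos β)/2); positive since β/2 ∈ QI, so cos(β/2) = 0.9135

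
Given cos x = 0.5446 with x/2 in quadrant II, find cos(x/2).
cos(x/2) = ±√((1 + cos x)/2); negative since x/2 ∈ QII, so cos(x/2) = -0.8788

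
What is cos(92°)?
cos(92°) = -0.0349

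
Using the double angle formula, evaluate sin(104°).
sin(104°) = 2 sin 52° cos 52° = 0.9703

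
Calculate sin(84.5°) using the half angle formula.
sin(84.5°) = √((1 - cos 169°)/2) = 0.9954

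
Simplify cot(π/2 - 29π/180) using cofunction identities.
cot(π/2 - 29π/180) = tan(29π/180)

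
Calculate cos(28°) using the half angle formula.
cos(28°) = √((1 + cos 56°)/2) = 0.8829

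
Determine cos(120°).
cos(120°) = -1/2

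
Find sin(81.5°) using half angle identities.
sin(81.5°) = √((1 - cos 163°)/2) = 0.989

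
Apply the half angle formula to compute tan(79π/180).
tan(79π/180) = sin 79π/90 / (1 + cos 79π/90) = 5.145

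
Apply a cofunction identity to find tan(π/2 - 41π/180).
tan(π/2 - 41π/180) = cot(41π/180) = 1.15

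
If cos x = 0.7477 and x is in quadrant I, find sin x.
sin x = 0.664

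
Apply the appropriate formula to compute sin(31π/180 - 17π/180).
sin(31π/180 - 17π/180) = sin 31π/180 cos 17π/180 - cos 31π/180 sin 17π/180 = 0.2419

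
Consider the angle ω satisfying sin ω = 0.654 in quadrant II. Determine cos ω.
cos ω = ±√(1 - sin²ω) = -0.7565 (negative in QII)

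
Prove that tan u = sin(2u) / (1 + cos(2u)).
RHS = 2 sin u cos u / (2cos²u) = sin u/cos u = tan u = LHS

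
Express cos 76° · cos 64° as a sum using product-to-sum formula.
cos 76° cos 64° = (1/2)[cos(76°-64°) + cos(76°+64°)]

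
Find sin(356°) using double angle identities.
sin(356°) = 2 sin 178° cos 178° = -0.06976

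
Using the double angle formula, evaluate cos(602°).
cos(602°) = cos²301° - sin²301° = -0.4695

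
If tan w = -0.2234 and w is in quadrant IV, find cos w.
cos w = 0.9759 (using tan²w + 1 = sec²w)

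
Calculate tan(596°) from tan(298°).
tan(596°) = 2 tan 298° / (1 - tan²298°) = 1.483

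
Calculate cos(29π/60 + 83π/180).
cos(29π/60 + 83π/180) = cos 29π/60 cos 83π/180 - sin 29π/60 sin 83π/180 = -0.9848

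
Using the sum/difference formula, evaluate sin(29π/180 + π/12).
sin(29π/180 + π/12) = sin 29π/180 cos π/12 + cos 29π/180 sin π/12 = 0.6947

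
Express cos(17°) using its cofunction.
cos(17°) = sin(90° - 17°) = sin(73°)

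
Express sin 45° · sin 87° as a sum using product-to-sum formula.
sin 45° sin 87° = (1/2)[cos(45°-87°) - cos(45°+87°)]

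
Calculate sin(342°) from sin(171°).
sin(342°) = 2 sin 171° cos 171° = -0.309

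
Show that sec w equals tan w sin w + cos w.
RHS = sin²w/cos w + cos w = (sin²w + cos²w)/cos w = 1/cos w = sec w = LHS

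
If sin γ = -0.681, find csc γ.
csc γ = 1/sin γ = -1.468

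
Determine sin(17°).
sin(17°) = 0.2924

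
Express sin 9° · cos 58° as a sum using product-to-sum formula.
sin 9° cos 58° = (1/2)[sin(9°+58°) + sin(9°-58°)]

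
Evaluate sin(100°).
sin(100°) = 0.9848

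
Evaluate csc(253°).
csc(253°) = -1.046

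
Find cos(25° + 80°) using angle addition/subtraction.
cos(25° + 80°) = cos 25° cos 80° - sin 25° sin 80° = -(√6-√2)/4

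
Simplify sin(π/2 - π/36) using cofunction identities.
sin(π/2 - π/36) = cos(π/36)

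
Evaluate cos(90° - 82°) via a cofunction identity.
cos(90° - 82°) = sin(82°) = 0.9903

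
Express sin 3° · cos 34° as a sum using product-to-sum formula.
sin 3° cos 34° = (1/2)[sin(3°+34°) + sin(3°-34°)]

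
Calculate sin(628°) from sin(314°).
sin(628°) = 2 sin 314° cos 314° = -0.9994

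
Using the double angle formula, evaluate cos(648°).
cos(648°) = 2cos²324° - 1 = 0.309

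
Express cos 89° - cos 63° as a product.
cos 89° - cos 63° = -2 sin(76°) sin(13°)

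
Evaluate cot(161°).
cot(161°) = -2.904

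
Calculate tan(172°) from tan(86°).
tan(172°) = 2 tan 86° / (1 - tan²86°) = -0.1405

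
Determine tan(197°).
tan(197°) = 0.3057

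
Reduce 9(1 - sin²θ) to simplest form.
9(1 - sin²θ) = 9(cos²θ) (using Pythagorean identity)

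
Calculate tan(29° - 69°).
tan(29° - 69°) = (tan 29° - tan 69°)/(1 + tan 29° tan 69°) = -0.8391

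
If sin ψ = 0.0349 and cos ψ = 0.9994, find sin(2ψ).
sin(2ψ) = 2 sin ψ cos ψ = 0.06976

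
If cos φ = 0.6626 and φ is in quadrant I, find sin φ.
sin φ = 0.749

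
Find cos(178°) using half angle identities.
cos(178°) = -√((1 + cos 356°)/2) = -0.9994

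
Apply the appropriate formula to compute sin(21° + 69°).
sin(21° + 69°) = sin 21° cos 69° + cos 21° sin 69° = 1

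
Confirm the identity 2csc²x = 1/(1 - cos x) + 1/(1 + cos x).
RHS = [(1 + cos x) + (1 - cos x)] / [(1 - cos x)(1 + cos x)] = 2/(1 - cos²x) = 2/sin²x = 2csc²x = LHS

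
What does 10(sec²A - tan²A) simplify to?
10(sec²A - tan²A) = 10 (using Pythagorean identity)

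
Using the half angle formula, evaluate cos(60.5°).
cos(60.5°) = √((1 + cos 121°)/2) = 0.4924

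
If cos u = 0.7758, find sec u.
sec u = 1/cos u = 1.289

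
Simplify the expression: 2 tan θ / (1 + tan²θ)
2 tan θ / (1 + tan²θ) = sin(2θ) (using Double angle)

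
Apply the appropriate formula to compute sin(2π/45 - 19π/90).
sin(2π/45 - 19π/90) = sin 2π/45 cos 19π/90 - cos 2π/45 sin 19π/90 = -1/2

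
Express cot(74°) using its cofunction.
cot(74°) = tan(90° - 74°) = tan(16°)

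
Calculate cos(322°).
cos(322°) = 0.788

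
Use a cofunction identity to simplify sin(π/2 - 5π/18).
sin(π/2 - 5π/18) = cos(5π/18)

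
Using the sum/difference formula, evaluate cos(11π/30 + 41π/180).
cos(11π/30 + 41π/180) = cos 11π/30 cos 41π/180 - sin 11π/30 sin 41π/180 = -0.2924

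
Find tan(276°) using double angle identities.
tan(276°) = 2 tan 138° / (1 - tan²138°) = -9.514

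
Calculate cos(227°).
cos(227°) = -0.682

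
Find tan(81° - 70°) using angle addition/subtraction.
tan(81° - 70°) = (tan 81° - tan 70°)/(1 + tan 81° tan 70°) = 0.1944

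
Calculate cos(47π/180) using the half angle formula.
cos(47π/180) = √((1 + cos 47π/90)/2) = 0.682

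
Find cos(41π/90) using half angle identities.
cos(41π/90) = √((1 + cos 41π/45)/2) = 0.1392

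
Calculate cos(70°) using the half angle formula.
cos(70°) = √((1 + cos 140°)/2) = 0.342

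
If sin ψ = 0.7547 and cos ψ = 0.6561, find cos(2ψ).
cos(2ψ) = cos²ψ - sin²ψ = -0.1391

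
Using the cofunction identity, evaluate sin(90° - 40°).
sin(90° - 40°) = cos(40°) = 0.766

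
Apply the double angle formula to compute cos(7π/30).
cos(7π/30) = cos²7π/60 - sin²7π/60 = 0.7431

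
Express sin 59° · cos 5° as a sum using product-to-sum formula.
sin 59° cos 5° = (1/2)[sin(59°+5°) + sin(59°-5°)]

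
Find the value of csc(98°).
csc(98°) = 1.01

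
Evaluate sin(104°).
sin(104°) = 0.9703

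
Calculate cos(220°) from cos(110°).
cos(220°) = cos²110° - sin²110° = -0.766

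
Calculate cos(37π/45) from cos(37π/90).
cos(37π/45) = cos²37π/90 - sin²37π/90 = -0.848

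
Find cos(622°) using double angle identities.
cos(622°) = cos²311° - sin²311° = -0.1392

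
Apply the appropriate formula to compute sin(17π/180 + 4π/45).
sin(17π/180 + 4π/45) = sin 17π/180 cos 4π/45 + cos 17π/180 sin 4π/45 = 0.5446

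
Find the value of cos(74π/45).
cos(74π/45) = 0.4384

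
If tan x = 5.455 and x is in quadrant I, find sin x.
sin x = 0.9836 (using tan²x + 1 = sec²x)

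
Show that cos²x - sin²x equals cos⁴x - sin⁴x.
RHS = (cos²x - sin²x)(cos²x + sin²x) = (cos²x - sin²x) · 1 = cos²x - sin²x = LHS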